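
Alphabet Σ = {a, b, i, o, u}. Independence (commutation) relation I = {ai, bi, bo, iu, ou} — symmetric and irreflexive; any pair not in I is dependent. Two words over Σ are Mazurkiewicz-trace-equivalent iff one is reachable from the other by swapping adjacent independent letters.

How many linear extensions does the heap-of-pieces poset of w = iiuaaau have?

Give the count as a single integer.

piece 0:i — minimal
piece 1:i rests on {0:i}
piece 2:u — minimal
piece 3:a rests on {2:u}
piece 4:a rests on {3:a}
piece 5:a rests on {4:a}
piece 6:u rests on {5:a}
minimal pieces: {0:i, 2:u}
ways to finish when only these pieces remain (= sum over removing one remaining piece with nothing left below it):
  1 left: {1}→1  {6}→1
  2 left: {0,1}→1  {1,6}→2  {5,6}→1
  3 left: {0,1,6}→3  {1,5,6}→3  {4,5,6}→1
  4 left: {0,1,5,6}→6  {1,4,5,6}→4  {3,4,5,6}→1
  5 left: {0,1,4,5,6}→10  {1,3,4,5,6}→5  {2,3,4,5,6}→1
  placing 0:i first → 6 extensions
  placing 2:u first → 15 extensions
total linear extensions = 21

21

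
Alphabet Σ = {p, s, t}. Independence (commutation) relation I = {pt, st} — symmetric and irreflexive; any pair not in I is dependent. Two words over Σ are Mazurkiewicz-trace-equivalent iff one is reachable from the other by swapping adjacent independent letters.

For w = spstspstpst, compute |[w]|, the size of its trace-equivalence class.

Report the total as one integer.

165

#0=s has no predecessor
#1=p depends on [0:s]
#2=s depends on [1:p]
#3=t has no predecessor
#4=s depends on [2:s]
#5=p depends on [4:s]
#6=s depends on [5:p]
#7=t depends on [3:t]
#8=p depends on [6:s]
#9=s depends on [8:p]
#10=t depends on [7:t]
sources: [0:s, 3:t]
N(rest) = Σ N(rest − s) over sources s of rest; N(one piece) = 1:
  size 1 → [9]=1  [10]=1
  size 2 → [7,10]=1  [8,9]=1  [9,10]=2
  size 3 → [3,7,10]=1  [6,8,9]=1  [7,9,10]=3  [8,9,10]=3
  size 4 → [3,7,9,10]=4  [5,6,8,9]=1  [6,8,9,10]=4  [7,8,9,10]=6
  size 5 → [3,7,8,9,10]=10  [4,5,6,8,9]=1  [5,6,8,9,10]=5  [6,7,8,9,10]=10
  size 6 → [2,4,5,6,8,9]=1  [3,6,7,8,9,10]=20  [4,5,6,8,9,10]=6  [5,6,7,8,9,10]=15
  size 7 → [1,2,4,5,6,8,9]=1  [2,4,5,6,8,9,10]=7  [3,5,6,7,8,9,10]=35  [4,5,6,7,8,9,10]=21
  size 8 → [0,1,2,4,5,6,8,9]=1  [1,2,4,5,6,8,9,10]=8  [2,4,5,6,7,8,9,10]=28  [3,4,5,6,7,8,9,10]=56
  size 9 → [0,1,2,4,5,6,8,9,10]=9  [1,2,4,5,6,7,8,9,10]=36  [2,3,4,5,6,7,8,9,10]=84
  first=0(s) contributes 120
  first=3(t) contributes 45
|[w]| = 165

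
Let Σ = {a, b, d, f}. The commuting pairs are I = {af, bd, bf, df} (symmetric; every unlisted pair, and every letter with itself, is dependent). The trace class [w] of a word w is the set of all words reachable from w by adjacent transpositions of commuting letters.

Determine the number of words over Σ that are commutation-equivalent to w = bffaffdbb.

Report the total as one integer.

378

piece 0:b — minimal
piece 1:f — minimal
piece 2:f rests on {1:f}
piece 3:a rests on {0:b}
piece 4:f rests on {2:f}
piece 5:f rests on {4:f}
piece 6:d rests on {3:a}
piece 7:b rests on {3:a}
piece 8:b rests on {7:b}
minimal pieces: {0:b, 1:f}
ways to finish when only these pieces remain (= sum over removing one remaining piece with nothing left below it):
  1 left: {5}→1  {6}→1  {8}→1
  2 left: {4,5}→1  {5,6}→2  {5,8}→2  {6,8}→2  {7,8}→1
  3 left: {2,4,5}→1  {4,5,6}→3  {4,5,8}→3  {5,6,8}→6  {5,7,8}→3  {6,7,8}→3
  4 left: {1,2,4,5}→1  {2,4,5,6}→4  {2,4,5,8}→4  {3,6,7,8}→3  {4,5,6,8}→12  {4,5,7,8}→6  {5,6,7,8}→12
  5 left: {0,3,6,7,8}→3  {1,2,4,5,6}→5  {1,2,4,5,8}→5  {2,4,5,6,8}→20  {2,4,5,7,8}→10  {3,5,6,7,8}→15  {4,5,6,7,8}→30
  6 left: {0,3,5,6,7,8}→18  {1,2,4,5,6,8}→30  {1,2,4,5,7,8}→15  {2,4,5,6,7,8}→60  {3,4,5,6,7,8}→45
  7 left: {0,3,4,5,6,7,8}→63  {1,2,4,5,6,7,8}→105  {2,3,4,5,6,7,8}→105
  placing 0:b first → 210 extensions
  placing 1:f first → 168 extensions
total linear extensions = 378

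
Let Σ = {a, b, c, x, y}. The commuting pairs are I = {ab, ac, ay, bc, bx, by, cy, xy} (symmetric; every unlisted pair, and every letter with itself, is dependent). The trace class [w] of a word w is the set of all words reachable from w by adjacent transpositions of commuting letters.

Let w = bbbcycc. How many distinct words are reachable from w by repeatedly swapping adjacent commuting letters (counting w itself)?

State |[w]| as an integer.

140

0(b) covers ∅
1(b) covers 0:b
2(b) covers 1:b
3(c) covers ∅
4(y) covers ∅
5(c) covers 3:c
6(c) covers 5:c
floor of heap: 0:b, 3:c, 4:y
completions by unplaced set U, small U first (add the entries for U minus each lowest piece of U):
  |U|=1: {2}:1  {4}:1  {6}:1
  |U|=2: {1,2}:1  {2,4}:2  {2,6}:2  {4,6}:2  {5,6}:1
  |U|=3: {0,1,2}:1  {1,2,4}:3  {1,2,6}:3  {2,4,6}:6  {2,5,6}:3  {3,5,6}:1  {4,5,6}:3
  |U|=4: {0,1,2,4}:4  {0,1,2,6}:4  {1,2,4,6}:12  {1,2,5,6}:6  {2,3,5,6}:4  {2,4,5,6}:12  {3,4,5,6}:4
  |U|=5: {0,1,2,4,6}:20  {0,1,2,5,6}:10  {1,2,3,5,6}:10  {1,2,4,5,6}:30  {2,3,4,5,6}:20
  start at 0(b): 60
  start at 3(c): 60
  start at 4(y): 20
sum over floor = 140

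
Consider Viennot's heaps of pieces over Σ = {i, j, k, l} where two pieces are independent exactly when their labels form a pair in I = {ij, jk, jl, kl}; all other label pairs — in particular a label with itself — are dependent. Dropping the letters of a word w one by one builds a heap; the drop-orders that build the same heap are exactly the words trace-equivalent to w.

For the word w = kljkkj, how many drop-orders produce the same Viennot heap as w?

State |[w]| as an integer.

0(k) covers ∅
1(l) covers ∅
2(j) covers ∅
3(k) covers 0:k
4(k) covers 3:k
5(j) covers 2:j
floor of heap: 0:k, 1:l, 2:j
completions by unplaced set U, small U first (add the entries for U minus each lowest piece of U):
  |U|=1: {1}:1  {4}:1  {5}:1
  |U|=2: {1,4}:2  {1,5}:2  {2,5}:1  {3,4}:1  {4,5}:2
  |U|=3: {0,3,4}:1  {1,2,5}:3  {1,3,4}:3  {1,4,5}:6  {2,4,5}:3  {3,4,5}:3
  |U|=4: {0,1,3,4}:4  {0,3,4,5}:4  {1,2,4,5}:12  {1,3,4,5}:12  {2,3,4,5}:6
  start at 0(k): 30
  start at 1(l): 10
  start at 2(j): 20
sum over floor = 60

60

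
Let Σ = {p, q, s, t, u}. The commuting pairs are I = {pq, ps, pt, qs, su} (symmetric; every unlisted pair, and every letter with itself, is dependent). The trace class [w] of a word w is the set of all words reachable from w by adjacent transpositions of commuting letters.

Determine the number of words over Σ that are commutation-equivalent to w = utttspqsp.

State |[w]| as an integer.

piece 0:u — minimal
piece 1:t rests on {0:u}
piece 2:t rests on {1:t}
piece 3:t rests on {2:t}
piece 4:s rests on {3:t}
piece 5:p rests on {0:u}
piece 6:q rests on {3:t}
piece 7:s rests on {4:s}
piece 8:p rests on {5:p}
minimal pieces: {0:u}
ways to finish when only these pieces remain (= sum over removing one remaining piece with nothing left below it):
  1 left: {6}→1  {7}→1  {8}→1
  2 left: {4,7}→1  {5,8}→1  {6,7}→2  {6,8}→2  {7,8}→2
  3 left: {4,6,7}→3  {4,7,8}→3  {5,6,8}→3  {5,7,8}→3  {6,7,8}→6
  4 left: {3,4,6,7}→3  {4,5,7,8}→6  {4,6,7,8}→12  {5,6,7,8}→12
  5 left: {2,3,4,6,7}→3  {3,4,6,7,8}→15  {4,5,6,7,8}→30
  6 left: {1,2,3,4,6,7}→3  {2,3,4,6,7,8}→18  {3,4,5,6,7,8}→45
  7 left: {1,2,3,4,6,7,8}→21  {2,3,4,5,6,7,8}→63
  placing 0:u first → 84 extensions

84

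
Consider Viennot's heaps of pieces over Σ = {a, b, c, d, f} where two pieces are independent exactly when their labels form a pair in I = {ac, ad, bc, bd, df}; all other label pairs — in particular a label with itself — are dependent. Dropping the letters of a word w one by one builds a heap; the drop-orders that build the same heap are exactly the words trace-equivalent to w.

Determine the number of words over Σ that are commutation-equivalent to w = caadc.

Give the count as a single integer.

10

drop 0:c onto floor
drop 1:a onto floor
drop 2:a onto {1:a}
drop 3:d onto {0:c}
drop 4:c onto {3:d}
ground layer = {0:c, 1:a}
drop-orders for the pieces not yet dropped (sum over which currently-grounded one goes next):
  1 to go: {2} 1  {4} 1
  2 to go: {1,2} 1  {2,4} 2  {3,4} 1
  3 to go: {0,3,4} 1  {1,2,4} 3  {2,3,4} 3
  if 0:c drops first: 6 orders
  if 1:a drops first: 4 orders
heap linearizations: 10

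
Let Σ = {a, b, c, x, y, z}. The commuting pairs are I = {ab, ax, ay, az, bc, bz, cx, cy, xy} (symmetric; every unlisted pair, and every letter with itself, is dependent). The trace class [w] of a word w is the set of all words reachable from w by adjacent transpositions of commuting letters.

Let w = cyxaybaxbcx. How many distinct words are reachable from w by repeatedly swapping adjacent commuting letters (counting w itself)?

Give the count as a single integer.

990

drop 0:c onto floor
drop 1:y onto floor
drop 2:x onto floor
drop 3:a onto {0:c}
drop 4:y onto {1:y}
drop 5:b onto {2:x, 4:y}
drop 6:a onto {3:a}
drop 7:x onto {5:b}
drop 8:b onto {7:x}
drop 9:c onto {6:a}
drop 10:x onto {8:b}
ground layer = {0:c, 1:y, 2:x}
drop-orders for the pieces not yet dropped (sum over which currently-grounded one goes next):
  1 to go: {9} 1  {10} 1
  2 to go: {6,9} 1  {8,10} 1  {9,10} 2
  3 to go: {3,6,9} 1  {6,9,10} 3  {7,8,10} 1  {8,9,10} 3
  4 to go: {0,3,6,9} 1  {3,6,9,10} 4  {5,7,8,10} 1  {6,8,9,10} 6  {7,8,9,10} 4
  5 to go: {0,3,6,9,10} 5  {2,5,7,8,10} 1  {3,6,8,9,10} 10  {4,5,7,8,10} 1  {5,7,8,9,10} 5  {6,7,8,9,10} 10
  6 to go: {0,3,6,8,9,10} 15  {1,4,5,7,8,10} 1  {2,4,5,7,8,10} 2  {2,5,7,8,9,10} 6  {3,6,7,8,9,10} 20  {4,5,7,8,9,10} 6  {5,6,7,8,9,10} 15
  7 to go: {0,3,6,7,8,9,10} 35  {1,2,4,5,7,8,10} 3  {1,4,5,7,8,9,10} 7  {2,4,5,7,8,9,10} 14  {2,5,6,7,8,9,10} 21  {3,5,6,7,8,9,10} 35  {4,5,6,7,8,9,10} 21
  8 to go: {0,3,5,6,7,8,9,10} 70  {1,2,4,5,7,8,9,10} 24  {1,4,5,6,7,8,9,10} 28  {2,3,5,6,7,8,9,10} 56  {2,4,5,6,7,8,9,10} 56  {3,4,5,6,7,8,9,10} 56
  9 to go: {0,2,3,5,6,7,8,9,10} 126  {0,3,4,5,6,7,8,9,10} 126  {1,2,4,5,6,7,8,9,10} 108  {1,3,4,5,6,7,8,9,10} 84  {2,3,4,5,6,7,8,9,10} 168
  if 0:c drops first: 360 orders
  if 1:y drops first: 420 orders
  if 2:x drops first: 210 orders
heap linearizations: 990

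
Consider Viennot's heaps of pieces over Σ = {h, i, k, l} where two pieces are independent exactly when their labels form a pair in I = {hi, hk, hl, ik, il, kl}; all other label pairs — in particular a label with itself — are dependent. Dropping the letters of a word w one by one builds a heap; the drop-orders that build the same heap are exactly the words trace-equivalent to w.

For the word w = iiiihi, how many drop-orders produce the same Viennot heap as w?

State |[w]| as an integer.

piece 0:i — minimal
piece 1:i rests on {0:i}
piece 2:i rests on {1:i}
piece 3:i rests on {2:i}
piece 4:h — minimal
piece 5:i rests on {3:i}
minimal pieces: {0:i, 4:h}
ways to finish when only these pieces remain (= sum over removing one remaining piece with nothing left below it):
  1 left: {4}→1  {5}→1
  2 left: {3,5}→1  {4,5}→2
  3 left: {2,3,5}→1  {3,4,5}→3
  4 left: {1,2,3,5}→1  {2,3,4,5}→4
  placing 0:i first → 5 extensions
  placing 4:h first → 1 extensions
total linear extensions = 6

6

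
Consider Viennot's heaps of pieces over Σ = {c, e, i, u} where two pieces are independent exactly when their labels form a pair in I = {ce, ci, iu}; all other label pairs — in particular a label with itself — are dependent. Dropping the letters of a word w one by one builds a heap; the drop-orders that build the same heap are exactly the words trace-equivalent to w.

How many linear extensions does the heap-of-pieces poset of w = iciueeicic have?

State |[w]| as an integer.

#0=i has no predecessor
#1=c has no predecessor
#2=i depends on [0:i]
#3=u depends on [1:c]
#4=e depends on [2:i, 3:u]
#5=e depends on [4:e]
#6=i depends on [5:e]
#7=c depends on [3:u]
#8=i depends on [6:i]
#9=c depends on [7:c]
sources: [0:i, 1:c]
N(rest) = Σ N(rest − s) over sources s of rest; N(one piece) = 1:
  size 1 → [8]=1  [9]=1
  size 2 → [6,8]=1  [7,9]=1  [8,9]=2
  size 3 → [5,6,8]=1  [6,8,9]=3  [7,8,9]=3
  size 4 → [4,5,6,8]=1  [5,6,8,9]=4  [6,7,8,9]=6
  size 5 → [2,4,5,6,8]=1  [4,5,6,8,9]=5  [5,6,7,8,9]=10
  size 6 → [0,2,4,5,6,8]=1  [2,4,5,6,8,9]=6  [4,5,6,7,8,9]=15
  size 7 → [0,2,4,5,6,8,9]=7  [2,4,5,6,7,8,9]=21  [3,4,5,6,7,8,9]=15
  size 8 → [0,2,4,5,6,7,8,9]=28  [1,3,4,5,6,7,8,9]=15  [2,3,4,5,6,7,8,9]=36
  first=0(i) contributes 51
  first=1(c) contributes 64
|[w]| = 115

115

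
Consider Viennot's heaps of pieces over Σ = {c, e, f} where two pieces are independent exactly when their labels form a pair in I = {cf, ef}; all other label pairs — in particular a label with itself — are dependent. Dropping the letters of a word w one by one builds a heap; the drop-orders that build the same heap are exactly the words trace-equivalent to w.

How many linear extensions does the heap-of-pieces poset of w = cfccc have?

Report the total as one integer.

#0=c has no predecessor
#1=f has no predecessor
#2=c depends on [0:c]
#3=c depends on [2:c]
#4=c depends on [3:c]
sources: [0:c, 1:f]
N(rest) = Σ N(rest − s) over sources s of rest; N(one piece) = 1:
  size 1 → [1]=1  [4]=1
  size 2 → [1,4]=2  [3,4]=1
  size 3 → [1,3,4]=3  [2,3,4]=1
  first=0(c) contributes 4
  first=1(f) contributes 1
|[w]| = 5

5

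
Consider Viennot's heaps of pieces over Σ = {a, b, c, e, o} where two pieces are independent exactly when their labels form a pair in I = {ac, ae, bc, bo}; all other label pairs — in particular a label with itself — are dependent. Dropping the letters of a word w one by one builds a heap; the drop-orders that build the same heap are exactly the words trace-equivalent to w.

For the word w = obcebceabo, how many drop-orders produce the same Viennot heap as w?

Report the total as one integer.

0(o) covers ∅
1(b) covers ∅
2(c) covers 0:o
3(e) covers 1:b, 2:c
4(b) covers 3:e
5(c) covers 3:e
6(e) covers 4:b, 5:c
7(a) covers 4:b
8(b) covers 6:e, 7:a
9(o) covers 6:e, 7:a
floor of heap: 0:o, 1:b
completions by unplaced set U, small U first (add the entries for U minus each lowest piece of U):
  |U|=1: {8}:1  {9}:1
  |U|=2: {8,9}:2
  |U|=3: {6,8,9}:2  {7,8,9}:2
  |U|=4: {5,6,8,9}:2  {6,7,8,9}:4
  |U|=5: {4,6,7,8,9}:4  {5,6,7,8,9}:6
  |U|=6: {4,5,6,7,8,9}:10
  |U|=7: {3,4,5,6,7,8,9}:10
  |U|=8: {1,3,4,5,6,7,8,9}:10  {2,3,4,5,6,7,8,9}:10
  start at 0(o): 20
  start at 1(b): 10
sum over floor = 30

30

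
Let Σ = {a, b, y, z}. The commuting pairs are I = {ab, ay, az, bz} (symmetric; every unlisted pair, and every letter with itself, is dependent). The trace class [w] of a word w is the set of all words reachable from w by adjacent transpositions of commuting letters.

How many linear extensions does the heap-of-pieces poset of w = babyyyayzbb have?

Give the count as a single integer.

165

0(b) covers ∅
1(a) covers ∅
2(b) covers 0:b
3(y) covers 2:b
4(y) covers 3:y
5(y) covers 4:y
6(a) covers 1:a
7(y) covers 5:y
8(z) covers 7:y
9(b) covers 7:y
10(b) covers 9:b
floor of heap: 0:b, 1:a
completions by unplaced set U, small U first (add the entries for U minus each lowest piece of U):
  |U|=1: {6}:1  {8}:1  {10}:1
  |U|=2: {1,6}:1  {6,8}:2  {6,10}:2  {8,10}:2  {9,10}:1
  |U|=3: {1,6,8}:3  {1,6,10}:3  {6,8,10}:6  {6,9,10}:3  {8,9,10}:3
  |U|=4: {1,6,8,10}:12  {1,6,9,10}:6  {6,8,9,10}:12  {7,8,9,10}:3
  |U|=5: {1,6,8,9,10}:30  {5,7,8,9,10}:3  {6,7,8,9,10}:15
  |U|=6: {1,6,7,8,9,10}:45  {4,5,7,8,9,10}:3  {5,6,7,8,9,10}:18
  |U|=7: {1,5,6,7,8,9,10}:63  {3,4,5,7,8,9,10}:3  {4,5,6,7,8,9,10}:21
  |U|=8: {1,4,5,6,7,8,9,10}:84  {2,3,4,5,7,8,9,10}:3  {3,4,5,6,7,8,9,10}:24
  |U|=9: {0,2,3,4,5,7,8,9,10}:3  {1,3,4,5,6,7,8,9,10}:108  {2,3,4,5,6,7,8,9,10}:27
  start at 0(b): 135
  start at 1(a): 30
sum over floor = 165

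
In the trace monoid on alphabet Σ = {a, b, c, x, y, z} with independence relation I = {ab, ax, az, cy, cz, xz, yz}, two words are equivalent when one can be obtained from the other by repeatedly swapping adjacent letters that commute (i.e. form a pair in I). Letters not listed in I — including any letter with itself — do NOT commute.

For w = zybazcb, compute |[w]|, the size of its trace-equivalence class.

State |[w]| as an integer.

12

0(z) covers ∅
1(y) covers ∅
2(b) covers 0:z, 1:y
3(a) covers 1:y
4(z) covers 2:b
5(c) covers 2:b, 3:a
6(b) covers 4:z, 5:c
floor of heap: 0:z, 1:y
completions by unplaced set U, small U first (add the entries for U minus each lowest piece of U):
  |U|=1: {6}:1
  |U|=2: {4,6}:1  {5,6}:1
  |U|=3: {3,5,6}:1  {4,5,6}:2
  |U|=4: {2,4,5,6}:2  {3,4,5,6}:3
  |U|=5: {0,2,4,5,6}:2  {2,3,4,5,6}:5
  start at 0(z): 5
  start at 1(y): 7
sum over floor = 12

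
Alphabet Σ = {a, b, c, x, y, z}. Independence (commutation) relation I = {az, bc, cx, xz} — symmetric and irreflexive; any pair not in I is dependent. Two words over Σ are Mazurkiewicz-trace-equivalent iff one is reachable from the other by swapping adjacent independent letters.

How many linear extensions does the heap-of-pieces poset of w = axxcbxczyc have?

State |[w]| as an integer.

piece 0:a — minimal
piece 1:x rests on {0:a}
piece 2:x rests on {1:x}
piece 3:c rests on {0:a}
piece 4:b rests on {2:x}
piece 5:x rests on {4:b}
piece 6:c rests on {3:c}
piece 7:z rests on {4:b, 6:c}
piece 8:y rests on {5:x, 7:z}
piece 9:c rests on {8:y}
minimal pieces: {0:a}
ways to finish when only these pieces remain (= sum over removing one remaining piece with nothing left below it):
  1 left: {9}→1
  2 left: {8,9}→1
  3 left: {5,8,9}→1  {7,8,9}→1
  4 left: {5,7,8,9}→2  {6,7,8,9}→1
  5 left: {3,6,7,8,9}→1  {4,5,7,8,9}→2  {5,6,7,8,9}→3
  6 left: {2,4,5,7,8,9}→2  {3,5,6,7,8,9}→4  {4,5,6,7,8,9}→5
  7 left: {1,2,4,5,7,8,9}→2  {2,4,5,6,7,8,9}→7  {3,4,5,6,7,8,9}→9
  8 left: {1,2,4,5,6,7,8,9}→9  {2,3,4,5,6,7,8,9}→16
  placing 0:a first → 25 extensions

25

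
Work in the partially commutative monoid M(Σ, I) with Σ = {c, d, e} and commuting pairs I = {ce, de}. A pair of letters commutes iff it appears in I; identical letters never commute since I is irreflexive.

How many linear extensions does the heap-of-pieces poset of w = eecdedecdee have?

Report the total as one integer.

#0=e has no predecessor
#1=e depends on [0:e]
#2=c has no predecessor
#3=d depends on [2:c]
#4=e depends on [1:e]
#5=d depends on [3:d]
#6=e depends on [4:e]
#7=c depends on [5:d]
#8=d depends on [7:c]
#9=e depends on [6:e]
#10=e depends on [9:e]
sources: [0:e, 2:c]
N(rest) = Σ N(rest − s) over sources s of rest; N(one piece) = 1:
  size 1 → [8]=1  [10]=1
  size 2 → [7,8]=1  [8,10]=2  [9,10]=1
  size 3 → [5,7,8]=1  [6,9,10]=1  [7,8,10]=3  [8,9,10]=3
  size 4 → [3,5,7,8]=1  [4,6,9,10]=1  [5,7,8,10]=4  [6,8,9,10]=4  [7,8,9,10]=6
  size 5 → [1,4,6,9,10]=1  [2,3,5,7,8]=1  [3,5,7,8,10]=5  [4,6,8,9,10]=5  [5,7,8,9,10]=10  [6,7,8,9,10]=10
  size 6 → [0,1,4,6,9,10]=1  [1,4,6,8,9,10]=6  [2,3,5,7,8,10]=6  [3,5,7,8,9,10]=15  [4,6,7,8,9,10]=15  [5,6,7,8,9,10]=20
  size 7 → [0,1,4,6,8,9,10]=7  [1,4,6,7,8,9,10]=21  [2,3,5,7,8,9,10]=21  [3,5,6,7,8,9,10]=35  [4,5,6,7,8,9,10]=35
  size 8 → [0,1,4,6,7,8,9,10]=28  [1,4,5,6,7,8,9,10]=56  [2,3,5,6,7,8,9,10]=56  [3,4,5,6,7,8,9,10]=70
  size 9 → [0,1,4,5,6,7,8,9,10]=84  [1,3,4,5,6,7,8,9,10]=126  [2,3,4,5,6,7,8,9,10]=126
  first=0(e) contributes 252
  first=2(c) contributes 210
|[w]| = 462

462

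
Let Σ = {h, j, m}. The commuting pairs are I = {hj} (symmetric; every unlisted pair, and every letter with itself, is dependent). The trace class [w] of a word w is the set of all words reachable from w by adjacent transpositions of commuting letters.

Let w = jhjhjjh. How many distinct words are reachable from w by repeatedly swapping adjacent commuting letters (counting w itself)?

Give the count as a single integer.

35

#0=j has no predecessor
#1=h has no predecessor
#2=j depends on [0:j]
#3=h depends on [1:h]
#4=j depends on [2:j]
#5=j depends on [4:j]
#6=h depends on [3:h]
sources: [0:j, 1:h]
N(rest) = Σ N(rest − s) over sources s of rest; N(one piece) = 1:
  size 1 → [5]=1  [6]=1
  size 2 → [3,6]=1  [4,5]=1  [5,6]=2
  size 3 → [1,3,6]=1  [2,4,5]=1  [3,5,6]=3  [4,5,6]=3
  size 4 → [0,2,4,5]=1  [1,3,5,6]=4  [2,4,5,6]=4  [3,4,5,6]=6
  size 5 → [0,2,4,5,6]=5  [1,3,4,5,6]=10  [2,3,4,5,6]=10
  first=0(j) contributes 20
  first=1(h) contributes 15
|[w]| = 35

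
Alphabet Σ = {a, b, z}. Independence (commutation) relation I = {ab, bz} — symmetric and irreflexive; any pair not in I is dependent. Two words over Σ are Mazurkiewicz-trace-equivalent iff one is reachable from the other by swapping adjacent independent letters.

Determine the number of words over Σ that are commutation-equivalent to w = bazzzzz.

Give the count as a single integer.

#0=b has no predecessor
#1=a has no predecessor
#2=z depends on [1:a]
#3=z depends on [2:z]
#4=z depends on [3:z]
#5=z depends on [4:z]
#6=z depends on [5:z]
sources: [0:b, 1:a]
N(rest) = Σ N(rest − s) over sources s of rest; N(one piece) = 1:
  size 1 → [0]=1  [6]=1
  size 2 → [0,6]=2  [5,6]=1
  size 3 → [0,5,6]=3  [4,5,6]=1
  size 4 → [0,4,5,6]=4  [3,4,5,6]=1
  size 5 → [0,3,4,5,6]=5  [2,3,4,5,6]=1
  first=0(b) contributes 1
  first=1(a) contributes 6
|[w]| = 7

7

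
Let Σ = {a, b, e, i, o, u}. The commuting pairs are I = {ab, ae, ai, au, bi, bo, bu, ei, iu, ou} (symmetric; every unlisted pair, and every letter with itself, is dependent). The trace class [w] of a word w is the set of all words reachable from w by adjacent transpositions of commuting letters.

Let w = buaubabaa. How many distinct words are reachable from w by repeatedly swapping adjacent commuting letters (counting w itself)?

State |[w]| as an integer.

1260

#0=b has no predecessor
#1=u has no predecessor
#2=a has no predecessor
#3=u depends on [1:u]
#4=b depends on [0:b]
#5=a depends on [2:a]
#6=b depends on [4:b]
#7=a depends on [5:a]
#8=a depends on [7:a]
sources: [0:b, 1:u, 2:a]
N(rest) = Σ N(rest − s) over sources s of rest; N(one piece) = 1:
  size 1 → [3]=1  [6]=1  [8]=1
  size 2 → [1,3]=1  [3,6]=2  [3,8]=2  [4,6]=1  [6,8]=2  [7,8]=1
  size 3 → [0,4,6]=1  [1,3,6]=3  [1,3,8]=3  [3,4,6]=3  [3,6,8]=6  [3,7,8]=3  [4,6,8]=3  [5,7,8]=1  [6,7,8]=3
  size 4 → [0,3,4,6]=4  [0,4,6,8]=4  [1,3,4,6]=6  [1,3,6,8]=12  [1,3,7,8]=6  [2,5,7,8]=1  [3,4,6,8]=12  [3,5,7,8]=4  [3,6,7,8]=12  [4,6,7,8]=6  [5,6,7,8]=4
  size 5 → [0,1,3,4,6]=10  [0,3,4,6,8]=20  [0,4,6,7,8]=10  [1,3,4,6,8]=30  [1,3,5,7,8]=10  [1,3,6,7,8]=30  [2,3,5,7,8]=5  [2,5,6,7,8]=5  [3,4,6,7,8]=30  [3,5,6,7,8]=20  [4,5,6,7,8]=10
  size 6 → [0,1,3,4,6,8]=60  [0,3,4,6,7,8]=60  [0,4,5,6,7,8]=20  [1,2,3,5,7,8]=15  [1,3,4,6,7,8]=90  [1,3,5,6,7,8]=60  [2,3,5,6,7,8]=30  [2,4,5,6,7,8]=15  [3,4,5,6,7,8]=60
  size 7 → [0,1,3,4,6,7,8]=210  [0,2,4,5,6,7,8]=35  [0,3,4,5,6,7,8]=140  [1,2,3,5,6,7,8]=105  [1,3,4,5,6,7,8]=210  [2,3,4,5,6,7,8]=105
  first=0(b) contributes 420
  first=1(u) contributes 280
  first=2(a) contributes 560
|[w]| = 1260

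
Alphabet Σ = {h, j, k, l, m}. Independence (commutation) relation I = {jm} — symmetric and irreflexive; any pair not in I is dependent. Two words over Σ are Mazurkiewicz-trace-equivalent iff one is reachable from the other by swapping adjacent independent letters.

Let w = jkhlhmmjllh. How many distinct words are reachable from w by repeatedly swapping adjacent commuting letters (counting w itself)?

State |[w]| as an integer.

3

0(j) covers ∅
1(k) covers 0:j
2(h) covers 1:k
3(l) covers 2:h
4(h) covers 3:l
5(m) covers 4:h
6(m) covers 5:m
7(j) covers 4:h
8(l) covers 6:m, 7:j
9(l) covers 8:l
10(h) covers 9:l
floor of heap: 0:j
completions by unplaced set U, small U first (add the entries for U minus each lowest piece of U):
  |U|=1: {10}:1
  |U|=2: {9,10}:1
  |U|=3: {8,9,10}:1
  |U|=4: {6,8,9,10}:1  {7,8,9,10}:1
  |U|=5: {5,6,8,9,10}:1  {6,7,8,9,10}:2
  |U|=6: {5,6,7,8,9,10}:3
  |U|=7: {4,5,6,7,8,9,10}:3
  |U|=8: {3,4,5,6,7,8,9,10}:3
  |U|=9: {2,3,4,5,6,7,8,9,10}:3
  start at 0(j): 3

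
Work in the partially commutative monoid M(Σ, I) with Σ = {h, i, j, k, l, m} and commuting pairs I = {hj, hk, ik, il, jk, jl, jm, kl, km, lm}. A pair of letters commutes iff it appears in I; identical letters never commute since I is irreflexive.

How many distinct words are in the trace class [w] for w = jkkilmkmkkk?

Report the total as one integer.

2310

0(j) covers ∅
1(k) covers ∅
2(k) covers 1:k
3(i) covers 0:j
4(l) covers ∅
5(m) covers 3:i
6(k) covers 2:k
7(m) covers 5:m
8(k) covers 6:k
9(k) covers 8:k
10(k) covers 9:k
floor of heap: 0:j, 1:k, 4:l
completions by unplaced set U, small U first (add the entries for U minus each lowest piece of U):
  |U|=1: {4}:1  {7}:1  {10}:1
  |U|=2: {4,7}:2  {4,10}:2  {5,7}:1  {7,10}:2  {9,10}:1
  |U|=3: {3,5,7}:1  {4,5,7}:3  {4,7,10}:6  {4,9,10}:3  {5,7,10}:3  {7,9,10}:3  {8,9,10}:1
  |U|=4: {0,3,5,7}:1  {3,4,5,7}:4  {3,5,7,10}:4  {4,5,7,10}:12  {4,7,9,10}:12  {4,8,9,10}:4  {5,7,9,10}:6  {6,8,9,10}:1  {7,8,9,10}:4
  |U|=5: {0,3,4,5,7}:5  {0,3,5,7,10}:5  {2,6,8,9,10}:1  {3,4,5,7,10}:20  {3,5,7,9,10}:10  {4,5,7,9,10}:30  {4,6,8,9,10}:5  {4,7,8,9,10}:20  {5,7,8,9,10}:10  {6,7,8,9,10}:5
  |U|=6: {0,3,4,5,7,10}:30  {0,3,5,7,9,10}:15  {1,2,6,8,9,10}:1  {2,4,6,8,9,10}:6  {2,6,7,8,9,10}:6  {3,4,5,7,9,10}:60  {3,5,7,8,9,10}:20  {4,5,7,8,9,10}:60  {4,6,7,8,9,10}:30  {5,6,7,8,9,10}:15
  |U|=7: {0,3,4,5,7,9,10}:105  {0,3,5,7,8,9,10}:35  {1,2,4,6,8,9,10}:7  {1,2,6,7,8,9,10}:7  {2,4,6,7,8,9,10}:42  {2,5,6,7,8,9,10}:21  {3,4,5,7,8,9,10}:140  {3,5,6,7,8,9,10}:35  {4,5,6,7,8,9,10}:105
  |U|=8: {0,3,4,5,7,8,9,10}:280  {0,3,5,6,7,8,9,10}:70  {1,2,4,6,7,8,9,10}:56  {1,2,5,6,7,8,9,10}:28  {2,3,5,6,7,8,9,10}:56  {2,4,5,6,7,8,9,10}:168  {3,4,5,6,7,8,9,10}:280
  |U|=9: {0,2,3,5,6,7,8,9,10}:126  {0,3,4,5,6,7,8,9,10}:630  {1,2,3,5,6,7,8,9,10}:84  {1,2,4,5,6,7,8,9,10}:252  {2,3,4,5,6,7,8,9,10}:504
  start at 0(j): 840
  start at 1(k): 1260
  start at 4(l): 210
sum over floor = 2310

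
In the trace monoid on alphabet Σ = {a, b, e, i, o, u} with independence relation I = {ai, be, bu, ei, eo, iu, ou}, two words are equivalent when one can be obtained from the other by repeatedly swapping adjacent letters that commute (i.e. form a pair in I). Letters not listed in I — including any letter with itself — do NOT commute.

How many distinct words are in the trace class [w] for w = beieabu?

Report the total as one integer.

21

#0=b has no predecessor
#1=e has no predecessor
#2=i depends on [0:b]
#3=e depends on [1:e]
#4=a depends on [0:b, 3:e]
#5=b depends on [2:i, 4:a]
#6=u depends on [4:a]
sources: [0:b, 1:e]
N(rest) = Σ N(rest − s) over sources s of rest; N(one piece) = 1:
  size 1 → [5]=1  [6]=1
  size 2 → [2,5]=1  [5,6]=2
  size 3 → [2,5,6]=3  [4,5,6]=2
  size 4 → [2,4,5,6]=5  [3,4,5,6]=2
  size 5 → [0,2,4,5,6]=5  [1,3,4,5,6]=2  [2,3,4,5,6]=7
  first=0(b) contributes 9
  first=1(e) contributes 12
|[w]| = 21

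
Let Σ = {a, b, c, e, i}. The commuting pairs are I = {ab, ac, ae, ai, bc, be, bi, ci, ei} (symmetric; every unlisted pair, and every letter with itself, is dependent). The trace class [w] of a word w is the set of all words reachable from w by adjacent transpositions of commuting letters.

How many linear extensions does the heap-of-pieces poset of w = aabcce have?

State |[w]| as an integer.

piece 0:a — minimal
piece 1:a rests on {0:a}
piece 2:b — minimal
piece 3:c — minimal
piece 4:c rests on {3:c}
piece 5:e rests on {4:c}
minimal pieces: {0:a, 2:b, 3:c}
ways to finish when only these pieces remain (= sum over removing one remaining piece with nothing left below it):
  1 left: {1}→1  {2}→1  {5}→1
  2 left: {0,1}→1  {1,2}→2  {1,5}→2  {2,5}→2  {4,5}→1
  3 left: {0,1,2}→3  {0,1,5}→3  {1,2,5}→6  {1,4,5}→3  {2,4,5}→3  {3,4,5}→1
  4 left: {0,1,2,5}→12  {0,1,4,5}→6  {1,2,4,5}→12  {1,3,4,5}→4  {2,3,4,5}→4
  placing 0:a first → 20 extensions
  placing 2:b first → 10 extensions
  placing 3:c first → 30 extensions
total linear extensions = 60

60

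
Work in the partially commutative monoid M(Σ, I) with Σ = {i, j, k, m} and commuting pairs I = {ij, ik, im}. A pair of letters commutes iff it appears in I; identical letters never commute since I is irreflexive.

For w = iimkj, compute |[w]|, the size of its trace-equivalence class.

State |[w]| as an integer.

drop 0:i onto floor
drop 1:i onto {0:i}
drop 2:m onto floor
drop 3:k onto {2:m}
drop 4:j onto {3:k}
ground layer = {0:i, 2:m}
drop-orders for the pieces not yet dropped (sum over which currently-grounded one goes next):
  1 to go: {1} 1  {4} 1
  2 to go: {0,1} 1  {1,4} 2  {3,4} 1
  3 to go: {0,1,4} 3  {1,3,4} 3  {2,3,4} 1
  if 0:i drops first: 4 orders
  if 2:m drops first: 6 orders
heap linearizations: 10

10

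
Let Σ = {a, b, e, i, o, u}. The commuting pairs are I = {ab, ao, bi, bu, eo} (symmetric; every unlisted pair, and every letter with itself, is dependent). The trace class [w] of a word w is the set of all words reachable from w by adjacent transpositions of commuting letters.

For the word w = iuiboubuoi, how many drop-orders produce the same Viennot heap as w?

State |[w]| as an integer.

piece 0:i — minimal
piece 1:u rests on {0:i}
piece 2:i rests on {1:u}
piece 3:b — minimal
piece 4:o rests on {2:i, 3:b}
piece 5:u rests on {4:o}
piece 6:b rests on {4:o}
piece 7:u rests on {5:u}
piece 8:o rests on {6:b, 7:u}
piece 9:i rests on {8:o}
minimal pieces: {0:i, 3:b}
ways to finish when only these pieces remain (= sum over removing one remaining piece with nothing left below it):
  1 left: {9}→1
  2 left: {8,9}→1
  3 left: {6,8,9}→1  {7,8,9}→1
  4 left: {5,7,8,9}→1  {6,7,8,9}→2
  5 left: {5,6,7,8,9}→3
  6 left: {4,5,6,7,8,9}→3
  7 left: {2,4,5,6,7,8,9}→3  {3,4,5,6,7,8,9}→3
  8 left: {1,2,4,5,6,7,8,9}→3  {2,3,4,5,6,7,8,9}→6
  placing 0:i first → 9 extensions
  placing 3:b first → 3 extensions
total linear extensions = 12

12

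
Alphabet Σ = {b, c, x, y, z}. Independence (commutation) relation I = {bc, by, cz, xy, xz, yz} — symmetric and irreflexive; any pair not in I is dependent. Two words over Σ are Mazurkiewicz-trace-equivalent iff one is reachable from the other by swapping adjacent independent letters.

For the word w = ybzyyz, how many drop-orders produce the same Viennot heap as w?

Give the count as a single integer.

0(y) covers ∅
1(b) covers ∅
2(z) covers 1:b
3(y) covers 0:y
4(y) covers 3:y
5(z) covers 2:z
floor of heap: 0:y, 1:b
completions by unplaced set U, small U first (add the entries for U minus each lowest piece of U):
  |U|=1: {4}:1  {5}:1
  |U|=2: {2,5}:1  {3,4}:1  {4,5}:2
  |U|=3: {0,3,4}:1  {1,2,5}:1  {2,4,5}:3  {3,4,5}:3
  |U|=4: {0,3,4,5}:4  {1,2,4,5}:4  {2,3,4,5}:6
  start at 0(y): 10
  start at 1(b): 10
sum over floor = 20

20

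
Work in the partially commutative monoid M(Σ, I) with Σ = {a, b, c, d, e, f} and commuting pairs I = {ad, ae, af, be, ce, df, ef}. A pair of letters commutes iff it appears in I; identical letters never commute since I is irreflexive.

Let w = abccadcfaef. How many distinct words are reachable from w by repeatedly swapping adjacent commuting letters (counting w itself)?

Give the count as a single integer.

33

#0=a has no predecessor
#1=b depends on [0:a]
#2=c depends on [1:b]
#3=c depends on [2:c]
#4=a depends on [3:c]
#5=d depends on [3:c]
#6=c depends on [4:a, 5:d]
#7=f depends on [6:c]
#8=a depends on [6:c]
#9=e depends on [5:d]
#10=f depends on [7:f]
sources: [0:a]
N(rest) = Σ N(rest − s) over sources s of rest; N(one piece) = 1:
  size 1 → [8]=1  [9]=1  [10]=1
  size 2 → [7,10]=1  [8,9]=2  [8,10]=2  [9,10]=2
  size 3 → [7,8,10]=3  [7,9,10]=3  [8,9,10]=6
  size 4 → [6,7,8,10]=3  [7,8,9,10]=12
  size 5 → [4,6,7,8,10]=3  [6,7,8,9,10]=15
  size 6 → [4,6,7,8,9,10]=18  [5,6,7,8,9,10]=15
  size 7 → [4,5,6,7,8,9,10]=33
  size 8 → [3,4,5,6,7,8,9,10]=33
  size 9 → [2,3,4,5,6,7,8,9,10]=33
  first=0(a) contributes 33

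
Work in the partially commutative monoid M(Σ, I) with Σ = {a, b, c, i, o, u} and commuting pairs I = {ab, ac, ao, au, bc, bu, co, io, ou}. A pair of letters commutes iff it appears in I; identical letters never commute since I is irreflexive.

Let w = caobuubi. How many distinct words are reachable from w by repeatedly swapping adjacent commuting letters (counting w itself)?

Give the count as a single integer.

140

drop 0:c onto floor
drop 1:a onto floor
drop 2:o onto floor
drop 3:b onto {2:o}
drop 4:u onto {0:c}
drop 5:u onto {4:u}
drop 6:b onto {3:b}
drop 7:i onto {1:a, 5:u, 6:b}
ground layer = {0:c, 1:a, 2:o}
drop-orders for the pieces not yet dropped (sum over which currently-grounded one goes next):
  1 to go: {7} 1
  2 to go: {1,7} 1  {5,7} 1  {6,7} 1
  3 to go: {1,5,7} 2  {1,6,7} 2  {3,6,7} 1  {4,5,7} 1  {5,6,7} 2
  4 to go: {0,4,5,7} 1  {1,3,6,7} 3  {1,4,5,7} 3  {1,5,6,7} 6  {2,3,6,7} 1  {3,5,6,7} 3  {4,5,6,7} 3
  5 to go: {0,1,4,5,7} 4  {0,4,5,6,7} 4  {1,2,3,6,7} 4  {1,3,5,6,7} 12  {1,4,5,6,7} 12  {2,3,5,6,7} 4  {3,4,5,6,7} 6
  6 to go: {0,1,4,5,6,7} 20  {0,3,4,5,6,7} 10  {1,2,3,5,6,7} 20  {1,3,4,5,6,7} 30  {2,3,4,5,6,7} 10
  if 0:c drops first: 60 orders
  if 1:a drops first: 20 orders
  if 2:o drops first: 60 orders
heap linearizations: 140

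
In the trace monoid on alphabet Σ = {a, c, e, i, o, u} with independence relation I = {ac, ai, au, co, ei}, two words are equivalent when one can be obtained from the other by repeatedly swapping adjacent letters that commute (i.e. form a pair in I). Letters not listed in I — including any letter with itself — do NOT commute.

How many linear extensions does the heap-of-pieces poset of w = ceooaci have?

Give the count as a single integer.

7

#0=c has no predecessor
#1=e depends on [0:c]
#2=o depends on [1:e]
#3=o depends on [2:o]
#4=a depends on [3:o]
#5=c depends on [1:e]
#6=i depends on [3:o, 5:c]
sources: [0:c]
N(rest) = Σ N(rest − s) over sources s of rest; N(one piece) = 1:
  size 1 → [4]=1  [6]=1
  size 2 → [4,6]=2  [5,6]=1
  size 3 → [3,4,6]=2  [4,5,6]=3
  size 4 → [2,3,4,6]=2  [3,4,5,6]=5
  size 5 → [2,3,4,5,6]=7
  first=0(c) contributes 7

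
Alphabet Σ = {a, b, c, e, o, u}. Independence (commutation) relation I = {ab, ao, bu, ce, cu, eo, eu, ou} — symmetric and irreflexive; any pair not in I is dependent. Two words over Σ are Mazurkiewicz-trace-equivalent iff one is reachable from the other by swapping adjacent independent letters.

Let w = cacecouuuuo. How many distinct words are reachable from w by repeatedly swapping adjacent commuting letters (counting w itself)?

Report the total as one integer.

0(c) covers ∅
1(a) covers 0:c
2(c) covers 1:a
3(e) covers 1:a
4(c) covers 2:c
5(o) covers 4:c
6(u) covers 1:a
7(u) covers 6:u
8(u) covers 7:u
9(u) covers 8:u
10(o) covers 5:o
floor of heap: 0:c
completions by unplaced set U, small U first (add the entries for U minus each lowest piece of U):
  |U|=1: {3}:1  {9}:1  {10}:1
  |U|=2: {3,9}:2  {3,10}:2  {5,10}:1  {8,9}:1  {9,10}:2
  |U|=3: {3,5,10}:3  {3,8,9}:3  {3,9,10}:6  {4,5,10}:1  {5,9,10}:3  {7,8,9}:1  {8,9,10}:3
  |U|=4: {2,4,5,10}:1  {3,4,5,10}:4  {3,5,9,10}:12  {3,7,8,9}:4  {3,8,9,10}:12  {4,5,9,10}:4  {5,8,9,10}:6  {6,7,8,9}:1  {7,8,9,10}:4
  |U|=5: {2,3,4,5,10}:5  {2,4,5,9,10}:5  {3,4,5,9,10}:20  {3,5,8,9,10}:30  {3,6,7,8,9}:5  {3,7,8,9,10}:20  {4,5,8,9,10}:10  {5,7,8,9,10}:10  {6,7,8,9,10}:5
  |U|=6: {2,3,4,5,9,10}:30  {2,4,5,8,9,10}:15  {3,4,5,8,9,10}:60  {3,5,7,8,9,10}:60  {3,6,7,8,9,10}:30  {4,5,7,8,9,10}:20  {5,6,7,8,9,10}:15
  |U|=7: {2,3,4,5,8,9,10}:105  {2,4,5,7,8,9,10}:35  {3,4,5,7,8,9,10}:140  {3,5,6,7,8,9,10}:105  {4,5,6,7,8,9,10}:35
  |U|=8: {2,3,4,5,7,8,9,10}:280  {2,4,5,6,7,8,9,10}:70  {3,4,5,6,7,8,9,10}:280
  |U|=9: {2,3,4,5,6,7,8,9,10}:630
  start at 0(c): 630

630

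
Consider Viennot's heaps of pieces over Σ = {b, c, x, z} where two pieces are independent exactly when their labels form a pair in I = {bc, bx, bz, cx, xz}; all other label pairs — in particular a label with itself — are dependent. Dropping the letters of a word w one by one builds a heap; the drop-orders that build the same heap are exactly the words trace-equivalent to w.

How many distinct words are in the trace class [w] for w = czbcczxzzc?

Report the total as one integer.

#0=c has no predecessor
#1=z depends on [0:c]
#2=b has no predecessor
#3=c depends on [1:z]
#4=c depends on [3:c]
#5=z depends on [4:c]
#6=x has no predecessor
#7=z depends on [5:z]
#8=z depends on [7:z]
#9=c depends on [8:z]
sources: [0:c, 2:b, 6:x]
N(rest) = Σ N(rest − s) over sources s of rest; N(one piece) = 1:
  size 1 → [2]=1  [6]=1  [9]=1
  size 2 → [2,6]=2  [2,9]=2  [6,9]=2  [8,9]=1
  size 3 → [2,6,9]=6  [2,8,9]=3  [6,8,9]=3  [7,8,9]=1
  size 4 → [2,6,8,9]=12  [2,7,8,9]=4  [5,7,8,9]=1  [6,7,8,9]=4
  size 5 → [2,5,7,8,9]=5  [2,6,7,8,9]=20  [4,5,7,8,9]=1  [5,6,7,8,9]=5
  size 6 → [2,4,5,7,8,9]=6  [2,5,6,7,8,9]=30  [3,4,5,7,8,9]=1  [4,5,6,7,8,9]=6
  size 7 → [1,3,4,5,7,8,9]=1  [2,3,4,5,7,8,9]=7  [2,4,5,6,7,8,9]=42  [3,4,5,6,7,8,9]=7
  size 8 → [0,1,3,4,5,7,8,9]=1  [1,2,3,4,5,7,8,9]=8  [1,3,4,5,6,7,8,9]=8  [2,3,4,5,6,7,8,9]=56
  first=0(c) contributes 72
  first=2(b) contributes 9
  first=6(x) contributes 9
|[w]| = 90

90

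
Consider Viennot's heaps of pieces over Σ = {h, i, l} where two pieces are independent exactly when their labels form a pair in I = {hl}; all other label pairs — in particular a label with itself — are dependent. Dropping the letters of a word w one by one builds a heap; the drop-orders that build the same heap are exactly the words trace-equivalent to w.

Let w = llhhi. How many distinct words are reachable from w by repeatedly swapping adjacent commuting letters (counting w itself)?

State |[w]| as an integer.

drop 0:l onto floor
drop 1:l onto {0:l}
drop 2:h onto floor
drop 3:h onto {2:h}
drop 4:i onto {1:l, 3:h}
ground layer = {0:l, 2:h}
drop-orders for the pieces not yet dropped (sum over which currently-grounded one goes next):
  1 to go: {4} 1
  2 to go: {1,4} 1  {3,4} 1
  3 to go: {0,1,4} 1  {1,3,4} 2  {2,3,4} 1
  if 0:l drops first: 3 orders
  if 2:h drops first: 3 orders
heap linearizations: 6

6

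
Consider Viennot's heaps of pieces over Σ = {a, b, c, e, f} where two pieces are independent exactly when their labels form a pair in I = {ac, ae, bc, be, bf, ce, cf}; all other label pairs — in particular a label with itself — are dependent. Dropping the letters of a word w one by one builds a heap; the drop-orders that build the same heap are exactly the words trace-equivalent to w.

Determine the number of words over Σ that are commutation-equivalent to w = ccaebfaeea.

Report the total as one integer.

1710

piece 0:c — minimal
piece 1:c rests on {0:c}
piece 2:a — minimal
piece 3:e — minimal
piece 4:b rests on {2:a}
piece 5:f rests on {2:a, 3:e}
piece 6:a rests on {4:b, 5:f}
piece 7:e rests on {5:f}
piece 8:e rests on {7:e}
piece 9:a rests on {6:a}
minimal pieces: {0:c, 2:a, 3:e}
ways to finish when only these pieces remain (= sum over removing one remaining piece with nothing left below it):
  1 left: {1}→1  {8}→1  {9}→1
  2 left: {0,1}→1  {1,8}→2  {1,9}→2  {6,9}→1  {7,8}→1  {8,9}→2
  3 left: {0,1,8}→3  {0,1,9}→3  {1,6,9}→3  {1,7,8}→3  {1,8,9}→6  {4,6,9}→1  {6,8,9}→3  {7,8,9}→3
  4 left: {0,1,6,9}→6  {0,1,7,8}→6  {0,1,8,9}→12  {1,4,6,9}→4  {1,6,8,9}→12  {1,7,8,9}→12  {4,6,8,9}→4  {6,7,8,9}→6
  5 left: {0,1,4,6,9}→10  {0,1,6,8,9}→30  {0,1,7,8,9}→30  {1,4,6,8,9}→20  {1,6,7,8,9}→30  {4,6,7,8,9}→10  {5,6,7,8,9}→6
  6 left: {0,1,4,6,8,9}→60  {0,1,6,7,8,9}→90  {1,4,6,7,8,9}→60  {1,5,6,7,8,9}→36  {3,5,6,7,8,9}→6  {4,5,6,7,8,9}→16
  7 left: {0,1,4,6,7,8,9}→210  {0,1,5,6,7,8,9}→126  {1,3,5,6,7,8,9}→42  {1,4,5,6,7,8,9}→112  {2,4,5,6,7,8,9}→16  {3,4,5,6,7,8,9}→22
  8 left: {0,1,3,5,6,7,8,9}→168  {0,1,4,5,6,7,8,9}→448  {1,2,4,5,6,7,8,9}→128  {1,3,4,5,6,7,8,9}→176  {2,3,4,5,6,7,8,9}→38
  placing 0:c first → 342 extensions
  placing 2:a first → 792 extensions
  placing 3:e first → 576 extensions
total linear extensions = 1710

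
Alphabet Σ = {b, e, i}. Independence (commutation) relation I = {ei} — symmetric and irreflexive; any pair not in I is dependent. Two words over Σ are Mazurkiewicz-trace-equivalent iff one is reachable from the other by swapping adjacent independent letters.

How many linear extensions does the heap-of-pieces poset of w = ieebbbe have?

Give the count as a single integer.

#0=i has no predecessor
#1=e has no predecessor
#2=e depends on [1:e]
#3=b depends on [0:i, 2:e]
#4=b depends on [3:b]
#5=b depends on [4:b]
#6=e depends on [5:b]
sources: [0:i, 1:e]
N(rest) = Σ N(rest − s) over sources s of rest; N(one piece) = 1:
  size 1 → [6]=1
  size 2 → [5,6]=1
  size 3 → [4,5,6]=1
  size 4 → [3,4,5,6]=1
  size 5 → [0,3,4,5,6]=1  [2,3,4,5,6]=1
  first=0(i) contributes 1
  first=1(e) contributes 2
|[w]| = 3

3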